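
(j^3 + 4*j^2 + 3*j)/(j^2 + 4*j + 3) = j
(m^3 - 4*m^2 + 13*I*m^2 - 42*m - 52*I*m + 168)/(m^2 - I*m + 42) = (m^2 + m*(-4 + 7*I) - 28*I)/(m - 7*I)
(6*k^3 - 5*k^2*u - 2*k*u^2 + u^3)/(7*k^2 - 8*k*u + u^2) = (-6*k^2 - k*u + u^2)/(-7*k + u)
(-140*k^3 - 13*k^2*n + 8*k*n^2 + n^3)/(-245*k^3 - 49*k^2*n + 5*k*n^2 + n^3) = (4*k - n)/(7*k - n)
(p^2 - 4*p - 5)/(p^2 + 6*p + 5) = (p - 5)/(p + 5)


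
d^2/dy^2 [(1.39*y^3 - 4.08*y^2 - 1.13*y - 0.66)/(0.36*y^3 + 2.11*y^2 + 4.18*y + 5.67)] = (4.44089209850063e-16*y^7 - 3.169224*y^6 - 13.42872*y^5 - 3.38623200000001*y^4 + 189.194824*y^3 + 494.623728*y^2 + 322.392456*y - 216.043152)/(0.046656*y^9 + 0.820368*y^8 + 6.433452*y^7 + 30.649195*y^6 + 100.541118*y^5 + 237.523809*y^4 + 407.80504*y^3 + 500.708061*y^2 + 403.147206*y + 182.284263)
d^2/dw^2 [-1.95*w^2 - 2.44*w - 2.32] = -3.90000000000000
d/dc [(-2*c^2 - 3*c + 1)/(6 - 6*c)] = (c^2 - 2*c - 1)/(3*(c^2 - 2*c + 1))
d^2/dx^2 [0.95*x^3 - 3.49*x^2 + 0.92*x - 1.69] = 5.7*x - 6.98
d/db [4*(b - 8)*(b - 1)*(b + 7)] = 12*b^2 - 16*b - 220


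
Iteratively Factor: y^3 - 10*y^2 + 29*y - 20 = (y - 4)*(y^2 - 6*y + 5) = (y - 4)*(y - 1)*(y - 5)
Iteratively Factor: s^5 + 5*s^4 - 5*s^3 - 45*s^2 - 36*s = (s)*(s^4 + 5*s^3 - 5*s^2 - 45*s - 36) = s*(s + 4)*(s^3 + s^2 - 9*s - 9) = s*(s + 1)*(s + 4)*(s^2 - 9) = s*(s + 1)*(s + 3)*(s + 4)*(s - 3)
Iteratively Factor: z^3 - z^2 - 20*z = (z - 5)*(z^2 + 4*z) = z*(z - 5)*(z + 4)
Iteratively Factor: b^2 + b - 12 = (b - 3)*(b + 4)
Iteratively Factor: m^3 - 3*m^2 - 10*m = (m + 2)*(m^2 - 5*m) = m*(m + 2)*(m - 5)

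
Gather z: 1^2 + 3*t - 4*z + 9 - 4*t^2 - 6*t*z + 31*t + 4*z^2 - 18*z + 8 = -4*t^2 + 34*t + 4*z^2 + z*(-6*t - 22) + 18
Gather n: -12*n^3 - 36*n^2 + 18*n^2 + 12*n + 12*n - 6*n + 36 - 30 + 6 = -12*n^3 - 18*n^2 + 18*n + 12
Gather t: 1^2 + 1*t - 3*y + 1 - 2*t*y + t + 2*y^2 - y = t*(2 - 2*y) + 2*y^2 - 4*y + 2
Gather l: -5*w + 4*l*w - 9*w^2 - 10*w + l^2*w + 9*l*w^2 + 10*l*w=l^2*w + l*(9*w^2 + 14*w) - 9*w^2 - 15*w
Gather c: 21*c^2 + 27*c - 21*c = 21*c^2 + 6*c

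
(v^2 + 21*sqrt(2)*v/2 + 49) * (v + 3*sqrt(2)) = v^3 + 27*sqrt(2)*v^2/2 + 112*v + 147*sqrt(2)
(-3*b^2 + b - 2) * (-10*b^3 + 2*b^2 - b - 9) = 30*b^5 - 16*b^4 + 25*b^3 + 22*b^2 - 7*b + 18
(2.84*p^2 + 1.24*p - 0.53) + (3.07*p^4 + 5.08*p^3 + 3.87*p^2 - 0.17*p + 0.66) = 3.07*p^4 + 5.08*p^3 + 6.71*p^2 + 1.07*p + 0.13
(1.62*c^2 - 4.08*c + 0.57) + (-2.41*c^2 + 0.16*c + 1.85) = -0.79*c^2 - 3.92*c + 2.42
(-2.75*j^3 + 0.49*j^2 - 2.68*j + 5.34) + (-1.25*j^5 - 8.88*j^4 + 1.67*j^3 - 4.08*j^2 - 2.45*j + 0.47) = -1.25*j^5 - 8.88*j^4 - 1.08*j^3 - 3.59*j^2 - 5.13*j + 5.81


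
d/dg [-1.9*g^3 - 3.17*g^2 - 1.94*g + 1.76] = -5.7*g^2 - 6.34*g - 1.94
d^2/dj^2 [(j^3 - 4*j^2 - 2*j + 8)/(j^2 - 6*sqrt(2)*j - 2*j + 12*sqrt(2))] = 4*(-6*sqrt(2)*j^3 + 33*j^3 - 204*j^2 + 36*sqrt(2)*j^2 - 36*sqrt(2)*j + 408*j - 416 + 24*sqrt(2))/(j^6 - 18*sqrt(2)*j^5 - 6*j^5 + 108*sqrt(2)*j^4 + 228*j^4 - 1304*j^3 - 648*sqrt(2)*j^3 + 2592*j^2 + 2736*sqrt(2)*j^2 - 5184*sqrt(2)*j - 1728*j + 3456*sqrt(2))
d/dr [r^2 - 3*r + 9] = 2*r - 3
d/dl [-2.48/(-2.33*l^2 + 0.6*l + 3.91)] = (1.488 - 11.5568*l)/(-2.33*l^2 + 0.6*l + 3.91)^2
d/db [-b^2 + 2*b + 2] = 2 - 2*b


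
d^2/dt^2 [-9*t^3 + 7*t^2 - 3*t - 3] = 14 - 54*t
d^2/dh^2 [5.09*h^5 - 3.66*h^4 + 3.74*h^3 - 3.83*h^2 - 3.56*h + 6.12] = 101.8*h^3 - 43.92*h^2 + 22.44*h - 7.66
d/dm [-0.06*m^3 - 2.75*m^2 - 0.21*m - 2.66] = -0.18*m^2 - 5.5*m - 0.21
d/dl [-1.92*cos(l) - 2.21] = 1.92*sin(l)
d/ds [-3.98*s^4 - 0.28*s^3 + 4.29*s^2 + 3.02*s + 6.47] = -15.92*s^3 - 0.84*s^2 + 8.58*s + 3.02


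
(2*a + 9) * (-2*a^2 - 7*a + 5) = -4*a^3 - 32*a^2 - 53*a + 45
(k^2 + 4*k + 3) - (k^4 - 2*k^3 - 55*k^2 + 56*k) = -k^4 + 2*k^3 + 56*k^2 - 52*k + 3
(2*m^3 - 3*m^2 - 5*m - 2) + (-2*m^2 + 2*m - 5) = 2*m^3 - 5*m^2 - 3*m - 7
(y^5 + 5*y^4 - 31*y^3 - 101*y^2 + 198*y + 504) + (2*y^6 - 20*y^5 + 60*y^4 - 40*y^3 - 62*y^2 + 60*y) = 2*y^6 - 19*y^5 + 65*y^4 - 71*y^3 - 163*y^2 + 258*y + 504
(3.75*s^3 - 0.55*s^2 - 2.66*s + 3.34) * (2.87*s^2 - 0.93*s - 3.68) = 10.7625*s^5 - 5.066*s^4 - 20.9227*s^3 + 14.0836*s^2 + 6.6826*s - 12.2912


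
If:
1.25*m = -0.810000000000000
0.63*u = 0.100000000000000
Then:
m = -0.65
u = 0.16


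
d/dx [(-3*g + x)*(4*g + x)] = g + 2*x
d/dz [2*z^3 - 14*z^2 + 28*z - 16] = 6*z^2 - 28*z + 28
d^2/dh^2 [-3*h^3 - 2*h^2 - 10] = -18*h - 4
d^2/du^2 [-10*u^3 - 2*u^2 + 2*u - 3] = -60*u - 4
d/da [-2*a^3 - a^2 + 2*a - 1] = -6*a^2 - 2*a + 2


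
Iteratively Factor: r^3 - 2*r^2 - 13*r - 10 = (r - 5)*(r^2 + 3*r + 2) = (r - 5)*(r + 1)*(r + 2)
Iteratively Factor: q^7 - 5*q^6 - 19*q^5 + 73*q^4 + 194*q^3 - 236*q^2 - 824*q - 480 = (q + 2)*(q^6 - 7*q^5 - 5*q^4 + 83*q^3 + 28*q^2 - 292*q - 240) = (q + 1)*(q + 2)*(q^5 - 8*q^4 + 3*q^3 + 80*q^2 - 52*q - 240) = (q + 1)*(q + 2)^2*(q^4 - 10*q^3 + 23*q^2 + 34*q - 120) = (q - 4)*(q + 1)*(q + 2)^2*(q^3 - 6*q^2 - q + 30) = (q - 4)*(q + 1)*(q + 2)^3*(q^2 - 8*q + 15) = (q - 5)*(q - 4)*(q + 1)*(q + 2)^3*(q - 3)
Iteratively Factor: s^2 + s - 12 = (s + 4)*(s - 3)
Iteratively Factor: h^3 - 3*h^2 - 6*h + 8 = (h - 4)*(h^2 + h - 2) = (h - 4)*(h + 2)*(h - 1)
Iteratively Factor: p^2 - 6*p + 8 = (p - 2)*(p - 4)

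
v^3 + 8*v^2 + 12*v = v*(v + 2)*(v + 6)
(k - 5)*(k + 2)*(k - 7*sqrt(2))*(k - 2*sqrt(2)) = k^4 - 9*sqrt(2)*k^3 - 3*k^3 + 18*k^2 + 27*sqrt(2)*k^2 - 84*k + 90*sqrt(2)*k - 280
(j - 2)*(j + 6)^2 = j^3 + 10*j^2 + 12*j - 72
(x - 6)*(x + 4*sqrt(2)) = x^2 - 6*x + 4*sqrt(2)*x - 24*sqrt(2)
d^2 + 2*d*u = d*(d + 2*u)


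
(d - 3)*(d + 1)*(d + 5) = d^3 + 3*d^2 - 13*d - 15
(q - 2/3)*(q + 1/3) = q^2 - q/3 - 2/9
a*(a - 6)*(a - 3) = a^3 - 9*a^2 + 18*a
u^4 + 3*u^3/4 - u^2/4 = u^2*(u - 1/4)*(u + 1)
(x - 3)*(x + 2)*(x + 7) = x^3 + 6*x^2 - 13*x - 42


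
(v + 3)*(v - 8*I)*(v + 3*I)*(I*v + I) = I*v^4 + 5*v^3 + 4*I*v^3 + 20*v^2 + 27*I*v^2 + 15*v + 96*I*v + 72*I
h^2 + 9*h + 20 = (h + 4)*(h + 5)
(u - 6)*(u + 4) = u^2 - 2*u - 24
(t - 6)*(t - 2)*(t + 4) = t^3 - 4*t^2 - 20*t + 48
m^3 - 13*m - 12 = (m - 4)*(m + 1)*(m + 3)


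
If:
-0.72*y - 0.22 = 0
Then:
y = -0.31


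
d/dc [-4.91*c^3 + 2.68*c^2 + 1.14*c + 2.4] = -14.73*c^2 + 5.36*c + 1.14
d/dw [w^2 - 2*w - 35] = 2*w - 2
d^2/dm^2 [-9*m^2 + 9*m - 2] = -18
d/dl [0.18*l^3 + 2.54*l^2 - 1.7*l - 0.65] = 0.54*l^2 + 5.08*l - 1.7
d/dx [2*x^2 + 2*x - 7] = 4*x + 2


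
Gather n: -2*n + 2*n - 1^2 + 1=0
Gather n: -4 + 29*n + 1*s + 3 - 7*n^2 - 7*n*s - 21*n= -7*n^2 + n*(8 - 7*s) + s - 1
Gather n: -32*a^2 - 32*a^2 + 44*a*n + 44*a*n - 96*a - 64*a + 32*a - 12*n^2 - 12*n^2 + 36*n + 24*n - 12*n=-64*a^2 - 128*a - 24*n^2 + n*(88*a + 48)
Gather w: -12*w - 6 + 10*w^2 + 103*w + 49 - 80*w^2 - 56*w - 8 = -70*w^2 + 35*w + 35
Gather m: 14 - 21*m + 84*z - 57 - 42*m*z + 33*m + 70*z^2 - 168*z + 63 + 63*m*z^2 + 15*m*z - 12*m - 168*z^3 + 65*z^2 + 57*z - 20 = m*(63*z^2 - 27*z) - 168*z^3 + 135*z^2 - 27*z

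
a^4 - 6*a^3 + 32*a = a*(a - 4)^2*(a + 2)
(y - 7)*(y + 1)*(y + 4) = y^3 - 2*y^2 - 31*y - 28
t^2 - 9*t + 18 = (t - 6)*(t - 3)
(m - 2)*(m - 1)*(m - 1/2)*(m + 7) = m^4 + 7*m^3/2 - 21*m^2 + 47*m/2 - 7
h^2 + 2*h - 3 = (h - 1)*(h + 3)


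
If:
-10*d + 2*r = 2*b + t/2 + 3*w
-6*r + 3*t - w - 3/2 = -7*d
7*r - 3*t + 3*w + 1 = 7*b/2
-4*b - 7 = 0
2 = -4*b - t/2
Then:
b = -7/4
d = -591/158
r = -915/632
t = 10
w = 3477/316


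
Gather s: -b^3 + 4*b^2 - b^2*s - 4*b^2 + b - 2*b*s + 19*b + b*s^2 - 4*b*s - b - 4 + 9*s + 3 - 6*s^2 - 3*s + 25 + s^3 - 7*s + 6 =-b^3 + 19*b + s^3 + s^2*(b - 6) + s*(-b^2 - 6*b - 1) + 30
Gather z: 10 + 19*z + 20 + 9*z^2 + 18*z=9*z^2 + 37*z + 30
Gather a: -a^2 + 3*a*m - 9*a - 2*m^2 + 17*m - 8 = -a^2 + a*(3*m - 9) - 2*m^2 + 17*m - 8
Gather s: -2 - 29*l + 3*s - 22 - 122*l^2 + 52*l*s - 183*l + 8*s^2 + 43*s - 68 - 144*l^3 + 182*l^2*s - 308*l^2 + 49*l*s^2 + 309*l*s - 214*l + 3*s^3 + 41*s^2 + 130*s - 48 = -144*l^3 - 430*l^2 - 426*l + 3*s^3 + s^2*(49*l + 49) + s*(182*l^2 + 361*l + 176) - 140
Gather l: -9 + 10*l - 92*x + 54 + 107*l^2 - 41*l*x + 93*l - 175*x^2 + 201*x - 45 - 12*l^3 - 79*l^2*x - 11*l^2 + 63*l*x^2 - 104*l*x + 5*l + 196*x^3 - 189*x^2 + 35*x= -12*l^3 + l^2*(96 - 79*x) + l*(63*x^2 - 145*x + 108) + 196*x^3 - 364*x^2 + 144*x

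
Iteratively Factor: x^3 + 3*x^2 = (x)*(x^2 + 3*x) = x^2*(x + 3)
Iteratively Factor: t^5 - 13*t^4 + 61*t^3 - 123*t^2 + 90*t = (t - 3)*(t^4 - 10*t^3 + 31*t^2 - 30*t) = (t - 3)^2*(t^3 - 7*t^2 + 10*t) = (t - 3)^2*(t - 2)*(t^2 - 5*t) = t*(t - 3)^2*(t - 2)*(t - 5)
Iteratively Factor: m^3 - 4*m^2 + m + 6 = (m + 1)*(m^2 - 5*m + 6) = (m - 2)*(m + 1)*(m - 3)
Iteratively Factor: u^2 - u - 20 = (u + 4)*(u - 5)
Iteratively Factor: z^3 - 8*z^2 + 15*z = (z - 3)*(z^2 - 5*z) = z*(z - 3)*(z - 5)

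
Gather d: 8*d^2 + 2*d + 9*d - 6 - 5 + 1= 8*d^2 + 11*d - 10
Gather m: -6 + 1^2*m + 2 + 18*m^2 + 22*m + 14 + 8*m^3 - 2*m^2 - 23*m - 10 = 8*m^3 + 16*m^2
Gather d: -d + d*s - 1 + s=d*(s - 1) + s - 1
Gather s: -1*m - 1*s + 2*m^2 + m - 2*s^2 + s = 2*m^2 - 2*s^2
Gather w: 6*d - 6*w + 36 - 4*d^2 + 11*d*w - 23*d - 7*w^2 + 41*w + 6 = -4*d^2 - 17*d - 7*w^2 + w*(11*d + 35) + 42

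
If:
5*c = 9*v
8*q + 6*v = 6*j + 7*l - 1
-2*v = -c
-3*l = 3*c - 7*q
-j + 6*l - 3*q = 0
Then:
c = 0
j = 33/223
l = 7/223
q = 3/223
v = 0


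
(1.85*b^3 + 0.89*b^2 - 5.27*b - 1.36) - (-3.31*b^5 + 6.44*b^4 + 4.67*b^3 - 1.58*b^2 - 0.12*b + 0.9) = 3.31*b^5 - 6.44*b^4 - 2.82*b^3 + 2.47*b^2 - 5.15*b - 2.26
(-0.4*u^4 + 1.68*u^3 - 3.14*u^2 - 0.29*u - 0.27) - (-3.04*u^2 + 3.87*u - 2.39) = -0.4*u^4 + 1.68*u^3 - 0.1*u^2 - 4.16*u + 2.12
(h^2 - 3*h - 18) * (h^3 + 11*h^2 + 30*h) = h^5 + 8*h^4 - 21*h^3 - 288*h^2 - 540*h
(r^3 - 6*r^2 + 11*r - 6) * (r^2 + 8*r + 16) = r^5 + 2*r^4 - 21*r^3 - 14*r^2 + 128*r - 96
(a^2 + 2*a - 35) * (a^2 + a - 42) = a^4 + 3*a^3 - 75*a^2 - 119*a + 1470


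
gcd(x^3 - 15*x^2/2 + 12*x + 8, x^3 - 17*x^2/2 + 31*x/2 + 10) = x^2 - 7*x/2 - 2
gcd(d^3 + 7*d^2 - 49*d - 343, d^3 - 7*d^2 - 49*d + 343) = d^2 - 49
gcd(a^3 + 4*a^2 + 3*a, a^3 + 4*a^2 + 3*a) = a^3 + 4*a^2 + 3*a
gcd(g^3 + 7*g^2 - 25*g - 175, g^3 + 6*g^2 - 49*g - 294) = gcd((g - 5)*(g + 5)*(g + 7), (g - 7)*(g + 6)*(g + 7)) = g + 7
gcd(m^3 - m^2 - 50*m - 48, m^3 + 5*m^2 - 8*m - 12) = m^2 + 7*m + 6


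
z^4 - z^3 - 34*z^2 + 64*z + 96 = (z - 4)^2*(z + 1)*(z + 6)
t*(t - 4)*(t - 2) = t^3 - 6*t^2 + 8*t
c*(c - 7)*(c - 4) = c^3 - 11*c^2 + 28*c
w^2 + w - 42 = (w - 6)*(w + 7)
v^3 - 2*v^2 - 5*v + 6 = (v - 3)*(v - 1)*(v + 2)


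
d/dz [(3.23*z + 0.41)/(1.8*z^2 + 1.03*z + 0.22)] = (-5.814*z^2 - 1.476*z + 0.2883)/(3.24*z^4 + 3.708*z^3 + 1.8529*z^2 + 0.4532*z + 0.0484)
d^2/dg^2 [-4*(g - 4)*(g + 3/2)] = -8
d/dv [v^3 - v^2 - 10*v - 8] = 3*v^2 - 2*v - 10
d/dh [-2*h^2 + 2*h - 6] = 2 - 4*h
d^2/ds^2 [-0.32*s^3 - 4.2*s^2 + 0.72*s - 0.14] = -1.92*s - 8.4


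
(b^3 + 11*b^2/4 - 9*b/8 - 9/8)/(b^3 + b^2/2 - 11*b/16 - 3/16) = 2*(2*b^2 + 7*b + 3)/(4*b^2 + 5*b + 1)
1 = 1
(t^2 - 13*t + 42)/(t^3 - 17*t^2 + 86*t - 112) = (t - 6)/(t^2 - 10*t + 16)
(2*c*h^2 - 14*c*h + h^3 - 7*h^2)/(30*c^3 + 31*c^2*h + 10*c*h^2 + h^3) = h*(h - 7)/(15*c^2 + 8*c*h + h^2)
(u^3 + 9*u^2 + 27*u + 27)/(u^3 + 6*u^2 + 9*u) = (u + 3)/u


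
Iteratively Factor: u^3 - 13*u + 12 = (u - 1)*(u^2 + u - 12) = (u - 3)*(u - 1)*(u + 4)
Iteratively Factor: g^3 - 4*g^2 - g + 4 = (g + 1)*(g^2 - 5*g + 4) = (g - 4)*(g + 1)*(g - 1)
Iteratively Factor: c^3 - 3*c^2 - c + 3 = (c - 1)*(c^2 - 2*c - 3) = (c - 3)*(c - 1)*(c + 1)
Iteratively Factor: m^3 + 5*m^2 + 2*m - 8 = (m + 4)*(m^2 + m - 2) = (m + 2)*(m + 4)*(m - 1)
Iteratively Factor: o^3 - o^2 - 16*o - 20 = (o - 5)*(o^2 + 4*o + 4) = (o - 5)*(o + 2)*(o + 2)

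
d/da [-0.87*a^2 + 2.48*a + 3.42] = 2.48 - 1.74*a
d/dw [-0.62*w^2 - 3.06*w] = -1.24*w - 3.06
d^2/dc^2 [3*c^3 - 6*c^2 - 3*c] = 18*c - 12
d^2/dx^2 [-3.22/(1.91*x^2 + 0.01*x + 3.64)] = (23.493764*x^2 + 0.123004*x - 3.22*(3.82*x + 0.01)*(7.64*x + 0.02) + 44.773456)/(1.91*x^2 + 0.01*x + 3.64)^3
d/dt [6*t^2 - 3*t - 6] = 12*t - 3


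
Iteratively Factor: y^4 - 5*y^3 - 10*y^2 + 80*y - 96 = (y - 3)*(y^3 - 2*y^2 - 16*y + 32) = (y - 3)*(y + 4)*(y^2 - 6*y + 8) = (y - 3)*(y - 2)*(y + 4)*(y - 4)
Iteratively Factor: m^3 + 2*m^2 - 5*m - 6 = (m + 1)*(m^2 + m - 6) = (m - 2)*(m + 1)*(m + 3)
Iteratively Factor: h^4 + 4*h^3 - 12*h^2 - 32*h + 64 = (h + 4)*(h^3 - 12*h + 16) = (h + 4)^2*(h^2 - 4*h + 4) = (h - 2)*(h + 4)^2*(h - 2)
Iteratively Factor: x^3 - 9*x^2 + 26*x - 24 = (x - 3)*(x^2 - 6*x + 8) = (x - 3)*(x - 2)*(x - 4)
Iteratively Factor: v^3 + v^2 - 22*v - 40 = (v + 2)*(v^2 - v - 20) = (v - 5)*(v + 2)*(v + 4)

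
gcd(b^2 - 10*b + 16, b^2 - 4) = b - 2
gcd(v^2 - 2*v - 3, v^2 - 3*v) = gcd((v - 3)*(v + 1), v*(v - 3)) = v - 3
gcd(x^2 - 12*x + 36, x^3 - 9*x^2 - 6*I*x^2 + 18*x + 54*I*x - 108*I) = x - 6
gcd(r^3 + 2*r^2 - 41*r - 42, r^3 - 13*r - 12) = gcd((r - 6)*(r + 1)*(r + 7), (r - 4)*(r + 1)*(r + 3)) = r + 1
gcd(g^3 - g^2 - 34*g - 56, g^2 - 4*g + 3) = 1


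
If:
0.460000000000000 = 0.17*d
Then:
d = 2.71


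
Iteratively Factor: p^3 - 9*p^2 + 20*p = (p - 4)*(p^2 - 5*p) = (p - 5)*(p - 4)*(p)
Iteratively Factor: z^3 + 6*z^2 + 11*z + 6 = (z + 1)*(z^2 + 5*z + 6) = (z + 1)*(z + 2)*(z + 3)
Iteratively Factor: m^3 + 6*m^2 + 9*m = (m + 3)*(m^2 + 3*m) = (m + 3)^2*(m)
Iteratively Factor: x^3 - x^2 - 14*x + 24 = (x - 2)*(x^2 + x - 12) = (x - 2)*(x + 4)*(x - 3)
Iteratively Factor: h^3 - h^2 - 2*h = (h - 2)*(h^2 + h) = h*(h - 2)*(h + 1)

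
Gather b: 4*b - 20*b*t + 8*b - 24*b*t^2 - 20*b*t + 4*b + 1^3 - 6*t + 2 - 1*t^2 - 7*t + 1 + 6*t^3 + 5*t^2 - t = b*(-24*t^2 - 40*t + 16) + 6*t^3 + 4*t^2 - 14*t + 4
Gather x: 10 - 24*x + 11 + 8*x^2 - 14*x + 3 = 8*x^2 - 38*x + 24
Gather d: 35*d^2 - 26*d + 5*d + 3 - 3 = 35*d^2 - 21*d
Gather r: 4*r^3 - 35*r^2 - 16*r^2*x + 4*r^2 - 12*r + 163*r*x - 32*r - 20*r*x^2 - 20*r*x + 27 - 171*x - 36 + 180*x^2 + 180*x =4*r^3 + r^2*(-16*x - 31) + r*(-20*x^2 + 143*x - 44) + 180*x^2 + 9*x - 9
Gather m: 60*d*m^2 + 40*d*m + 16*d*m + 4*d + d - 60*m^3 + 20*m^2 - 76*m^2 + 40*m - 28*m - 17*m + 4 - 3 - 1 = 5*d - 60*m^3 + m^2*(60*d - 56) + m*(56*d - 5)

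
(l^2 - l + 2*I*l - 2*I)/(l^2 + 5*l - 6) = (l + 2*I)/(l + 6)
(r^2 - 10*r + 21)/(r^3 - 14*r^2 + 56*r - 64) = (r^2 - 10*r + 21)/(r^3 - 14*r^2 + 56*r - 64)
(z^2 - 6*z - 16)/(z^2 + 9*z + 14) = (z - 8)/(z + 7)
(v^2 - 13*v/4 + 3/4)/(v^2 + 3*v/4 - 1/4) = (v - 3)/(v + 1)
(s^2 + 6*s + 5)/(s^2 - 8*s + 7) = (s^2 + 6*s + 5)/(s^2 - 8*s + 7)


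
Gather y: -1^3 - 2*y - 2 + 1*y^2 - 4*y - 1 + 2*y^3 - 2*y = 2*y^3 + y^2 - 8*y - 4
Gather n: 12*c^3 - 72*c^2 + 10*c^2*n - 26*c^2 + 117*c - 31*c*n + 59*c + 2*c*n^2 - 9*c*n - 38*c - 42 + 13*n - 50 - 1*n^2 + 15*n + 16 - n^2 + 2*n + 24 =12*c^3 - 98*c^2 + 138*c + n^2*(2*c - 2) + n*(10*c^2 - 40*c + 30) - 52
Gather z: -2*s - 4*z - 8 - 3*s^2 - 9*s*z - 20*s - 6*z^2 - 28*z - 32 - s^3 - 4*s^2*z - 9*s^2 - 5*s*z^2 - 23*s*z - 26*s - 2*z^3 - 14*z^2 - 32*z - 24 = -s^3 - 12*s^2 - 48*s - 2*z^3 + z^2*(-5*s - 20) + z*(-4*s^2 - 32*s - 64) - 64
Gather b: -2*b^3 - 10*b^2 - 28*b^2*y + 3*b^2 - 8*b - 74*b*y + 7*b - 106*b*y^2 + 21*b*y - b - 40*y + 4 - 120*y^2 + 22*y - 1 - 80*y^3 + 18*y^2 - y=-2*b^3 + b^2*(-28*y - 7) + b*(-106*y^2 - 53*y - 2) - 80*y^3 - 102*y^2 - 19*y + 3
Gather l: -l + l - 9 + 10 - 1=0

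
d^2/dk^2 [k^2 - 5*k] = 2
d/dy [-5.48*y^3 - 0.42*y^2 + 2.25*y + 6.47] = -16.44*y^2 - 0.84*y + 2.25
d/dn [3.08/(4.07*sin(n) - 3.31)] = -12.5356*cos(n)/(4.07*sin(n) - 3.31)^2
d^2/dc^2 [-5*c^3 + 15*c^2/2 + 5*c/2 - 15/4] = 15 - 30*c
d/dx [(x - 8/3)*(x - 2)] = 2*x - 14/3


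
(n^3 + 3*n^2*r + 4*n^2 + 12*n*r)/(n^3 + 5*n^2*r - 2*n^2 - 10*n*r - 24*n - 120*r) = n*(n + 3*r)/(n^2 + 5*n*r - 6*n - 30*r)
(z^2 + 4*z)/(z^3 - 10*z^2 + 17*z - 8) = z*(z + 4)/(z^3 - 10*z^2 + 17*z - 8)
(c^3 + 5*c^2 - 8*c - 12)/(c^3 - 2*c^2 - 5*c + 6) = (c^3 + 5*c^2 - 8*c - 12)/(c^3 - 2*c^2 - 5*c + 6)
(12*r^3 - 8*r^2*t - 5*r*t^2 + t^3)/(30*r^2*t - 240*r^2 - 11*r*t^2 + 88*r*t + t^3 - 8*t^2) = (2*r^2 - r*t - t^2)/(5*r*t - 40*r - t^2 + 8*t)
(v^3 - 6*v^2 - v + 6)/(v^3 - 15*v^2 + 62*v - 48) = (v + 1)/(v - 8)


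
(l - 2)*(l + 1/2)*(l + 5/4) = l^3 - l^2/4 - 23*l/8 - 5/4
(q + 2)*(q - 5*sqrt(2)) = q^2 - 5*sqrt(2)*q + 2*q - 10*sqrt(2)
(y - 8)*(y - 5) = y^2 - 13*y + 40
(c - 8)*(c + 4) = c^2 - 4*c - 32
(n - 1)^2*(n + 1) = n^3 - n^2 - n + 1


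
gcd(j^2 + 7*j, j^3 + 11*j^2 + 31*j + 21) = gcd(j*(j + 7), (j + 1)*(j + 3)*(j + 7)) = j + 7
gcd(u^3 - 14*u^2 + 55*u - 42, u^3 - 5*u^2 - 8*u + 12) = u^2 - 7*u + 6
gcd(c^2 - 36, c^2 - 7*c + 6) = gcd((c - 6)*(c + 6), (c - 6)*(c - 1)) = c - 6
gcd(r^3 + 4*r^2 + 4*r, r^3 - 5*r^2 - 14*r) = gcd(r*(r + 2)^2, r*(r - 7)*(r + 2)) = r^2 + 2*r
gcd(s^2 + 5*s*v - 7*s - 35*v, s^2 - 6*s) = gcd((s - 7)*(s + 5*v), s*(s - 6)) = 1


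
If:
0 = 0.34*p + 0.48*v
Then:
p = -1.41176470588235*v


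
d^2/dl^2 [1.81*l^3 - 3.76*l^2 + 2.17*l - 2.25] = 10.86*l - 7.52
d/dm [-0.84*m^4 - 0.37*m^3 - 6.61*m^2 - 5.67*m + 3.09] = -3.36*m^3 - 1.11*m^2 - 13.22*m - 5.67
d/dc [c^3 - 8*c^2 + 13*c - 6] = 3*c^2 - 16*c + 13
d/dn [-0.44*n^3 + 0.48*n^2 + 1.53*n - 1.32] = -1.32*n^2 + 0.96*n + 1.53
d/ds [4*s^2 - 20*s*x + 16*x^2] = 8*s - 20*x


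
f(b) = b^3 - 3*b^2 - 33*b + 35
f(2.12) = -38.92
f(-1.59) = 75.87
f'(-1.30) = -20.13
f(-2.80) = 81.93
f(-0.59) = 53.22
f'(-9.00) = 264.00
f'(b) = 3*b^2 - 6*b - 33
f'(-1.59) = -15.88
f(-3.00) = 80.00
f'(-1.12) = -22.52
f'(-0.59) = -28.42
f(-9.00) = -640.00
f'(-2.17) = -5.85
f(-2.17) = 82.26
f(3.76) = -78.34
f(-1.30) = 70.63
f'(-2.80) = 7.32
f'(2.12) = -32.24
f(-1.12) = 66.79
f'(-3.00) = 12.00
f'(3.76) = -13.15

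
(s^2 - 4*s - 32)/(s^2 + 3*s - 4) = (s - 8)/(s - 1)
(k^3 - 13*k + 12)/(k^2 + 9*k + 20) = (k^2 - 4*k + 3)/(k + 5)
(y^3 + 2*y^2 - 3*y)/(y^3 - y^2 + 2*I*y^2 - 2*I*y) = (y + 3)/(y + 2*I)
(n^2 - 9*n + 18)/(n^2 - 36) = (n - 3)/(n + 6)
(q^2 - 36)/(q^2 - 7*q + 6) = (q + 6)/(q - 1)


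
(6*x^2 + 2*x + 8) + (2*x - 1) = 6*x^2 + 4*x + 7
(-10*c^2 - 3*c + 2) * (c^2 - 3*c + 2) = -10*c^4 + 27*c^3 - 9*c^2 - 12*c + 4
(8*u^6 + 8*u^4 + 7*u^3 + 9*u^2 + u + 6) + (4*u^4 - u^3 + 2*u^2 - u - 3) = 8*u^6 + 12*u^4 + 6*u^3 + 11*u^2 + 3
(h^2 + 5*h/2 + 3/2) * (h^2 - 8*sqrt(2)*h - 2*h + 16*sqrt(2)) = h^4 - 8*sqrt(2)*h^3 + h^3/2 - 4*sqrt(2)*h^2 - 7*h^2/2 - 3*h + 28*sqrt(2)*h + 24*sqrt(2)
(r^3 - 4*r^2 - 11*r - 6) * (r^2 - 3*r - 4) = r^5 - 7*r^4 - 3*r^3 + 43*r^2 + 62*r + 24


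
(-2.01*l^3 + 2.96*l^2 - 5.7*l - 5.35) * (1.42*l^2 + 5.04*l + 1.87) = -2.8542*l^5 - 5.9272*l^4 + 3.0657*l^3 - 30.7898*l^2 - 37.623*l - 10.0045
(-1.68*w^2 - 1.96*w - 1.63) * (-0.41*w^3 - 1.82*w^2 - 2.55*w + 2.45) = 0.6888*w^5 + 3.8612*w^4 + 8.5195*w^3 + 3.8486*w^2 - 0.645500000000001*w - 3.9935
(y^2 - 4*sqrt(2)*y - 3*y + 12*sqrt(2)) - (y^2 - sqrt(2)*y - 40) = -3*sqrt(2)*y - 3*y + 12*sqrt(2) + 40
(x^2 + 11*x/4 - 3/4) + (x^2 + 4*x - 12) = 2*x^2 + 27*x/4 - 51/4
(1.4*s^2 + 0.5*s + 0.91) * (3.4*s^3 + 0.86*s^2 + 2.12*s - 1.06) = 4.76*s^5 + 2.904*s^4 + 6.492*s^3 + 0.3586*s^2 + 1.3992*s - 0.9646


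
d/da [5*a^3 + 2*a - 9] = 15*a^2 + 2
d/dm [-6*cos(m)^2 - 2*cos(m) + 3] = 2*(6*cos(m) + 1)*sin(m)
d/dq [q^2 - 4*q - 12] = 2*q - 4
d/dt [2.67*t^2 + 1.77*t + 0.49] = 5.34*t + 1.77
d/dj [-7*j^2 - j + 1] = -14*j - 1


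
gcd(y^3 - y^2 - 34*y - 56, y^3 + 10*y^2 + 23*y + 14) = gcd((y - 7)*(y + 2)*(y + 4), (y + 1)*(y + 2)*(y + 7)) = y + 2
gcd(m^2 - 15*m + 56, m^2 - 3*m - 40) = m - 8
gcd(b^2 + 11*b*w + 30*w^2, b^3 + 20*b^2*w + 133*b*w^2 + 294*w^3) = b + 6*w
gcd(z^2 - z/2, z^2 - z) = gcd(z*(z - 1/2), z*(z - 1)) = z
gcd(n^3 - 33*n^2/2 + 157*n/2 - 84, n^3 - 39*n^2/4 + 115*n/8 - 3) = n^2 - 19*n/2 + 12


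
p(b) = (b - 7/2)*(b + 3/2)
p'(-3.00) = -8.00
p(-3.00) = 9.75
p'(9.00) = 16.00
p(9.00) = 57.75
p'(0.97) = -0.06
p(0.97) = -6.25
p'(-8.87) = -19.74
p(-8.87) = 91.17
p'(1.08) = 0.16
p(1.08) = -6.24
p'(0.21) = -1.58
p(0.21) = -5.63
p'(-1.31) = -4.62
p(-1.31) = -0.91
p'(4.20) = 6.40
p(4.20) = 3.99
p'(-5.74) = -13.48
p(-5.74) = 39.18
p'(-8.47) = -18.94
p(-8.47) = 83.43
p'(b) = 2*b - 2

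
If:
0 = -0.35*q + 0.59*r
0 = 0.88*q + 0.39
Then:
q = -0.44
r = -0.26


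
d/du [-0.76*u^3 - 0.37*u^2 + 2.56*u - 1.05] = -2.28*u^2 - 0.74*u + 2.56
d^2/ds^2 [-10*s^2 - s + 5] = -20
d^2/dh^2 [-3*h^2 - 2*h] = -6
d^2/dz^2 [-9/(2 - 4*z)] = 36/(2*z - 1)^3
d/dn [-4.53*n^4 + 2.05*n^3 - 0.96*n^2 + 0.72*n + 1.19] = -18.12*n^3 + 6.15*n^2 - 1.92*n + 0.72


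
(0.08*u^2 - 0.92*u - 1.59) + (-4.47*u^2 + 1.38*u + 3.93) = -4.39*u^2 + 0.46*u + 2.34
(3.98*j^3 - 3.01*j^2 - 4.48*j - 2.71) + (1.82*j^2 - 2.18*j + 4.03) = 3.98*j^3 - 1.19*j^2 - 6.66*j + 1.32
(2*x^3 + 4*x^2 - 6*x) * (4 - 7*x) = -14*x^4 - 20*x^3 + 58*x^2 - 24*x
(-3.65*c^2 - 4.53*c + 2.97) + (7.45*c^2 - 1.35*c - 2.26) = 3.8*c^2 - 5.88*c + 0.71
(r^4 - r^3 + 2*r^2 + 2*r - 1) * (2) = 2*r^4 - 2*r^3 + 4*r^2 + 4*r - 2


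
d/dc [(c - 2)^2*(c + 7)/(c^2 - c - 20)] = (c - 2)*(3*(-c - 4)*(-c^2 + c + 20) - (c - 2)*(c + 7)*(2*c - 1))/(-c^2 + c + 20)^2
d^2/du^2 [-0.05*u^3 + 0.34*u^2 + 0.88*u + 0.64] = 0.68 - 0.3*u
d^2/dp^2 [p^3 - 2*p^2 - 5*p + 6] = 6*p - 4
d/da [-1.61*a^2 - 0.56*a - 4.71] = -3.22*a - 0.56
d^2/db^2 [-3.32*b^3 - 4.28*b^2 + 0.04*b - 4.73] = -19.92*b - 8.56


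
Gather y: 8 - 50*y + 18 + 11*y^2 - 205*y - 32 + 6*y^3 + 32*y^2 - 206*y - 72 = 6*y^3 + 43*y^2 - 461*y - 78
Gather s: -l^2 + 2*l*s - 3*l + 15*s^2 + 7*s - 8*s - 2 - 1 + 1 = -l^2 - 3*l + 15*s^2 + s*(2*l - 1) - 2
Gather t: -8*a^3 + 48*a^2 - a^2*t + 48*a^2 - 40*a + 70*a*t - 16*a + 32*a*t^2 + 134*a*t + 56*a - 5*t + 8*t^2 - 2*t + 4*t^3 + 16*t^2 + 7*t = -8*a^3 + 96*a^2 + 4*t^3 + t^2*(32*a + 24) + t*(-a^2 + 204*a)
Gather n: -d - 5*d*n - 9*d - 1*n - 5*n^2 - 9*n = -10*d - 5*n^2 + n*(-5*d - 10)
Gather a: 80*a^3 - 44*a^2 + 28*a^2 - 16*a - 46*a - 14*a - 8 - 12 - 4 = 80*a^3 - 16*a^2 - 76*a - 24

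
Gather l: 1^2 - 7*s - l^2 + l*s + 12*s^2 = -l^2 + l*s + 12*s^2 - 7*s + 1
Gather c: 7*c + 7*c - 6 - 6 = 14*c - 12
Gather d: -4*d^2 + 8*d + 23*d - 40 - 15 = -4*d^2 + 31*d - 55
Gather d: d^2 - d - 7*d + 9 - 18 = d^2 - 8*d - 9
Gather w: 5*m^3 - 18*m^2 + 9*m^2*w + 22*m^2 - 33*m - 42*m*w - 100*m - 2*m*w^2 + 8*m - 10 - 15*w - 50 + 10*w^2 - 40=5*m^3 + 4*m^2 - 125*m + w^2*(10 - 2*m) + w*(9*m^2 - 42*m - 15) - 100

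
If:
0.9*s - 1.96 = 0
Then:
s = 2.18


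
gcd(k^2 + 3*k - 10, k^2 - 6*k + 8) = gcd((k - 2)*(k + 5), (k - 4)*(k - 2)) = k - 2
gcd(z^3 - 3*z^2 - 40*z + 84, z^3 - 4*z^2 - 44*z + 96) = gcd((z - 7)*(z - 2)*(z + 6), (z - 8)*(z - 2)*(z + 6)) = z^2 + 4*z - 12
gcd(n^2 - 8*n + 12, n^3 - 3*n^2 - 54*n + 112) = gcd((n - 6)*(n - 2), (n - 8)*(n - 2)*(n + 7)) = n - 2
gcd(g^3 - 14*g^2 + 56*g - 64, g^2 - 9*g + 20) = g - 4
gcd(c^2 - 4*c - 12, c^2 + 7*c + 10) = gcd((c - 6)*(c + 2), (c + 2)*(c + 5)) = c + 2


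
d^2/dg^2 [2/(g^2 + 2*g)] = 4*(-g*(g + 2) + 4*(g + 1)^2)/(g^3*(g + 2)^3)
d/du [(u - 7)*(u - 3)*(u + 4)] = 3*u^2 - 12*u - 19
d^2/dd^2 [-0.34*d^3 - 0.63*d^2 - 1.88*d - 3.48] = -2.04*d - 1.26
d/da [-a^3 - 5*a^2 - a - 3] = -3*a^2 - 10*a - 1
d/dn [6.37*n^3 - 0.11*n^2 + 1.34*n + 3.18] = 19.11*n^2 - 0.22*n + 1.34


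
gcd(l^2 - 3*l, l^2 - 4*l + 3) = l - 3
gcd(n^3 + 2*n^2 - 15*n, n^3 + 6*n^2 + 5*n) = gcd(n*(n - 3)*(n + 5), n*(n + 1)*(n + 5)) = n^2 + 5*n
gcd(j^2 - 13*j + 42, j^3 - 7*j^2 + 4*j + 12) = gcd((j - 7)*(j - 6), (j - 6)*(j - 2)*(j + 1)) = j - 6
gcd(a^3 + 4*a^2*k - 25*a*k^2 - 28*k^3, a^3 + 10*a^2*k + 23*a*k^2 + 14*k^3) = a^2 + 8*a*k + 7*k^2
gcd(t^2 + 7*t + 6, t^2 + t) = t + 1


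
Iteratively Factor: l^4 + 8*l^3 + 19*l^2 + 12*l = (l + 4)*(l^3 + 4*l^2 + 3*l) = (l + 3)*(l + 4)*(l^2 + l) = (l + 1)*(l + 3)*(l + 4)*(l)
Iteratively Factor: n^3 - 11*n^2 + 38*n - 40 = (n - 5)*(n^2 - 6*n + 8) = (n - 5)*(n - 4)*(n - 2)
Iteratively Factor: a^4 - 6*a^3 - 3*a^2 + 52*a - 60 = (a - 2)*(a^3 - 4*a^2 - 11*a + 30) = (a - 2)*(a + 3)*(a^2 - 7*a + 10) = (a - 2)^2*(a + 3)*(a - 5)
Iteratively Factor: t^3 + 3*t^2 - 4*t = (t - 1)*(t^2 + 4*t) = (t - 1)*(t + 4)*(t)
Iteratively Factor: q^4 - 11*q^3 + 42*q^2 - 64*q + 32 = (q - 1)*(q^3 - 10*q^2 + 32*q - 32) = (q - 2)*(q - 1)*(q^2 - 8*q + 16) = (q - 4)*(q - 2)*(q - 1)*(q - 4)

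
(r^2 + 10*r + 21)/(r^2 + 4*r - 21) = (r + 3)/(r - 3)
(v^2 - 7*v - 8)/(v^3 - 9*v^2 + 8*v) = (v + 1)/(v*(v - 1))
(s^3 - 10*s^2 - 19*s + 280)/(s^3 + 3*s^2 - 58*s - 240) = (s - 7)/(s + 6)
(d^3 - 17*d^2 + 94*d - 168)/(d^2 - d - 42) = (d^2 - 10*d + 24)/(d + 6)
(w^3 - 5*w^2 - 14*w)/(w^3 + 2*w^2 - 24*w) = (w^2 - 5*w - 14)/(w^2 + 2*w - 24)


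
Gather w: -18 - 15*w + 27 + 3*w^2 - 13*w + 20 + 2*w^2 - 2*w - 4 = 5*w^2 - 30*w + 25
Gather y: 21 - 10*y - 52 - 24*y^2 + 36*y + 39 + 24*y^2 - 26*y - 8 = 0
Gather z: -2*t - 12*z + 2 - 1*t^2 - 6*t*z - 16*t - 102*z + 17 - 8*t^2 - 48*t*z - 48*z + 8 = -9*t^2 - 18*t + z*(-54*t - 162) + 27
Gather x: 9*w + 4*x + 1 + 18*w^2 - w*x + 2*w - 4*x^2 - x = 18*w^2 + 11*w - 4*x^2 + x*(3 - w) + 1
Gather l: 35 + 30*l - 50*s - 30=30*l - 50*s + 5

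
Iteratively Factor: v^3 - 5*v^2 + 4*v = (v - 1)*(v^2 - 4*v) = v*(v - 1)*(v - 4)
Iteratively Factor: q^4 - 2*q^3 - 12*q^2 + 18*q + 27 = (q + 1)*(q^3 - 3*q^2 - 9*q + 27) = (q + 1)*(q + 3)*(q^2 - 6*q + 9) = (q - 3)*(q + 1)*(q + 3)*(q - 3)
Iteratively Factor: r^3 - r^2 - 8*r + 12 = (r - 2)*(r^2 + r - 6) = (r - 2)*(r + 3)*(r - 2)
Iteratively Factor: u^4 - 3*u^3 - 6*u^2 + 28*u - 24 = (u + 3)*(u^3 - 6*u^2 + 12*u - 8) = (u - 2)*(u + 3)*(u^2 - 4*u + 4) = (u - 2)^2*(u + 3)*(u - 2)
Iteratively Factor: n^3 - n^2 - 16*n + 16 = (n + 4)*(n^2 - 5*n + 4) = (n - 4)*(n + 4)*(n - 1)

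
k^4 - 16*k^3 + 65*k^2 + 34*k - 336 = (k - 8)*(k - 7)*(k - 3)*(k + 2)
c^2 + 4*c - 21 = (c - 3)*(c + 7)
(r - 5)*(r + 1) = r^2 - 4*r - 5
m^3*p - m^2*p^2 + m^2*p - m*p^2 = m*(m - p)*(m*p + p)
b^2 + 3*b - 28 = (b - 4)*(b + 7)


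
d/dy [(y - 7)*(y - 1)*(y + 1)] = 3*y^2 - 14*y - 1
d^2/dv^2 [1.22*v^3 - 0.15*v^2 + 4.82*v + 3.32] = 7.32*v - 0.3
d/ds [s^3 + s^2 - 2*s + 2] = 3*s^2 + 2*s - 2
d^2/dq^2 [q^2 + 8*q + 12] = 2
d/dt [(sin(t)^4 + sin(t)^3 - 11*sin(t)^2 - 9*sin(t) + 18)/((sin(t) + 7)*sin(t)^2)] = (sin(t)^5 + 14*sin(t)^4 + 18*sin(t)^3 + 18*sin(t)^2 + 9*sin(t) - 252)*cos(t)/((sin(t) + 7)^2*sin(t)^3)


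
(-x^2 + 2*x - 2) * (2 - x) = x^3 - 4*x^2 + 6*x - 4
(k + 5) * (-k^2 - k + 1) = -k^3 - 6*k^2 - 4*k + 5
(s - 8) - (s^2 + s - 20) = 12 - s^2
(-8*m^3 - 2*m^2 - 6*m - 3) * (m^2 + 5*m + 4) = -8*m^5 - 42*m^4 - 48*m^3 - 41*m^2 - 39*m - 12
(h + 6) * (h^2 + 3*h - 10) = h^3 + 9*h^2 + 8*h - 60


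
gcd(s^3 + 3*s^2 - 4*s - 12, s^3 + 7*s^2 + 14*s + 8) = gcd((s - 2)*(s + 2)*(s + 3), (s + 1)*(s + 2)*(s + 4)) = s + 2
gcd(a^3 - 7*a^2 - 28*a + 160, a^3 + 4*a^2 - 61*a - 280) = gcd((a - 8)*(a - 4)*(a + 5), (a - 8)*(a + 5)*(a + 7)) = a^2 - 3*a - 40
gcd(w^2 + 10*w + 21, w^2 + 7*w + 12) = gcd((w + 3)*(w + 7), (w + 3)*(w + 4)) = w + 3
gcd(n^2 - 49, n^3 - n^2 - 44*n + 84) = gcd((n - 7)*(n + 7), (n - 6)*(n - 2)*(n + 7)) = n + 7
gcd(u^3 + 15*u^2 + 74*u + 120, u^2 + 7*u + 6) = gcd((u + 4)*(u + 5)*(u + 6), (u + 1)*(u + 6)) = u + 6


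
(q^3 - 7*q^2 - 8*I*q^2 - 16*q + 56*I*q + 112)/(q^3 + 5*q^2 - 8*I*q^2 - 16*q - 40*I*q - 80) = (q - 7)/(q + 5)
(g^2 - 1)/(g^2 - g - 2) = (g - 1)/(g - 2)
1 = 1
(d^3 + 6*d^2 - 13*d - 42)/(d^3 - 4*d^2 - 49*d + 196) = (d^2 - d - 6)/(d^2 - 11*d + 28)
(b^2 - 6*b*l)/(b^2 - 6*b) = (b - 6*l)/(b - 6)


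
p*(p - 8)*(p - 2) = p^3 - 10*p^2 + 16*p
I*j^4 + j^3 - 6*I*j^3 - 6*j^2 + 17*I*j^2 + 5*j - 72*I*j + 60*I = (j - 5)*(j - 4*I)*(j + 3*I)*(I*j - I)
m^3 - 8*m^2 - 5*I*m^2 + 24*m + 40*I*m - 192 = (m - 8)*(m - 8*I)*(m + 3*I)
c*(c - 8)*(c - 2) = c^3 - 10*c^2 + 16*c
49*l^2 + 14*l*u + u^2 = (7*l + u)^2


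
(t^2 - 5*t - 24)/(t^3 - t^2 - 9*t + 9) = (t - 8)/(t^2 - 4*t + 3)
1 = 1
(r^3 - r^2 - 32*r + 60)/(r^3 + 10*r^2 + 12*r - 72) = (r - 5)/(r + 6)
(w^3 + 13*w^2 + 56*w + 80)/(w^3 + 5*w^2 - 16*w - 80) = (w + 4)/(w - 4)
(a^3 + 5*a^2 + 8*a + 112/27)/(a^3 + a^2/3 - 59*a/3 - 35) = (9*a^2 + 24*a + 16)/(9*(a^2 - 2*a - 15))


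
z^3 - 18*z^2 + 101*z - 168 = (z - 8)*(z - 7)*(z - 3)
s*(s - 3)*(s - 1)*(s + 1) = s^4 - 3*s^3 - s^2 + 3*s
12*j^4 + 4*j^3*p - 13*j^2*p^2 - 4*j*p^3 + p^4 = (-6*j + p)*(-j + p)*(j + p)*(2*j + p)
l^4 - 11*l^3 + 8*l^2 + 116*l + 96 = (l - 8)*(l - 6)*(l + 1)*(l + 2)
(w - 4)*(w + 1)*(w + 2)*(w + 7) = w^4 + 6*w^3 - 17*w^2 - 78*w - 56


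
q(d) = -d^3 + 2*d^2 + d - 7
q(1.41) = -4.42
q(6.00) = -145.00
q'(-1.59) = -12.94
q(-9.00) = 875.00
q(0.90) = -5.21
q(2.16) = -5.59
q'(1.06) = 1.87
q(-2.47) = 17.80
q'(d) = -3*d^2 + 4*d + 1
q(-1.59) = 0.49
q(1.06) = -4.88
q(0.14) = -6.82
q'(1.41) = 0.68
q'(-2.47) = -27.18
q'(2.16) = -4.36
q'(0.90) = 2.17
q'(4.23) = -35.76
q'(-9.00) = -278.00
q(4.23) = -42.67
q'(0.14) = 1.50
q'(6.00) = -83.00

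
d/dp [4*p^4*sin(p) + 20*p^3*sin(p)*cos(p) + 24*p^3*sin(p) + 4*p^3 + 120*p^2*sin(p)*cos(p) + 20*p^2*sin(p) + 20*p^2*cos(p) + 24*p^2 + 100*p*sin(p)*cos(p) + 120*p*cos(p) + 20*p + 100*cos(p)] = 4*p^4*cos(p) + 16*p^3*sin(p) + 24*p^3*cos(p) + 20*p^3*cos(2*p) + 52*p^2*sin(p) + 30*p^2*sin(2*p) + 20*p^2*cos(p) + 120*p^2*cos(2*p) + 12*p^2 - 80*p*sin(p) + 120*p*sin(2*p) + 40*p*cos(p) + 100*p*cos(2*p) + 48*p - 100*sin(p) + 50*sin(2*p) + 120*cos(p) + 20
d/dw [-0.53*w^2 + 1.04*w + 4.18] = 1.04 - 1.06*w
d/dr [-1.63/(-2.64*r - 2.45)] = -4.3032/(2.64*r + 2.45)^2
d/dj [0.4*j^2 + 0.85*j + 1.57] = 0.8*j + 0.85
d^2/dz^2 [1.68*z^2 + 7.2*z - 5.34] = 3.36000000000000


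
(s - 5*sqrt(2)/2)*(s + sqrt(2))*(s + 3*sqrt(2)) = s^3 + 3*sqrt(2)*s^2/2 - 14*s - 15*sqrt(2)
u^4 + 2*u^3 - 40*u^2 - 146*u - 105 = (u - 7)*(u + 1)*(u + 3)*(u + 5)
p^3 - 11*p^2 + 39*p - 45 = (p - 5)*(p - 3)^2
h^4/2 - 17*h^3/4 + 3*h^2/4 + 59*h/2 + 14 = (h/2 + 1)*(h - 7)*(h - 4)*(h + 1/2)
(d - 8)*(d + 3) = d^2 - 5*d - 24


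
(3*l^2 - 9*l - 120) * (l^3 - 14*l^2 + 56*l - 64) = 3*l^5 - 51*l^4 + 174*l^3 + 984*l^2 - 6144*l + 7680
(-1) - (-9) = 8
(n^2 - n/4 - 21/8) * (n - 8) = n^3 - 33*n^2/4 - 5*n/8 + 21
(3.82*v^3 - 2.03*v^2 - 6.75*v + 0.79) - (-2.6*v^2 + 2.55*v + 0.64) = 3.82*v^3 + 0.57*v^2 - 9.3*v + 0.15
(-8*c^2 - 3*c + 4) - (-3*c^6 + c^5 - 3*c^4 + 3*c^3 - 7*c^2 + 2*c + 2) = 3*c^6 - c^5 + 3*c^4 - 3*c^3 - c^2 - 5*c + 2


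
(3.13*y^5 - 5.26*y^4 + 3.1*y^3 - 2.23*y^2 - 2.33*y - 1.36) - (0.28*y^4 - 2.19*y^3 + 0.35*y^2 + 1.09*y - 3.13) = 3.13*y^5 - 5.54*y^4 + 5.29*y^3 - 2.58*y^2 - 3.42*y + 1.77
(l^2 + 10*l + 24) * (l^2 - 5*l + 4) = l^4 + 5*l^3 - 22*l^2 - 80*l + 96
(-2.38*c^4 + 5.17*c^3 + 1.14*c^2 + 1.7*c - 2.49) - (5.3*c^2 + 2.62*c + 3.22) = -2.38*c^4 + 5.17*c^3 - 4.16*c^2 - 0.92*c - 5.71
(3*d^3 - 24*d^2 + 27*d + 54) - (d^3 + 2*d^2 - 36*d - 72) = 2*d^3 - 26*d^2 + 63*d + 126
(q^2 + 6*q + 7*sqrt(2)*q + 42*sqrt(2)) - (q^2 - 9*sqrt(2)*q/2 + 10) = 6*q + 23*sqrt(2)*q/2 - 10 + 42*sqrt(2)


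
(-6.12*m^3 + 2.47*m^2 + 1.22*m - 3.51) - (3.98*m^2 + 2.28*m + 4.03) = -6.12*m^3 - 1.51*m^2 - 1.06*m - 7.54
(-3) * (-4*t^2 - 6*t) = 12*t^2 + 18*t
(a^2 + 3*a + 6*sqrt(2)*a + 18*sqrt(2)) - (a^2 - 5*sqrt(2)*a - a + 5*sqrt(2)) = 4*a + 11*sqrt(2)*a + 13*sqrt(2)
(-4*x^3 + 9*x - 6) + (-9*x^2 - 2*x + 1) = -4*x^3 - 9*x^2 + 7*x - 5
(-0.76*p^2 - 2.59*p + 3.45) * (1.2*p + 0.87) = -0.912*p^3 - 3.7692*p^2 + 1.8867*p + 3.0015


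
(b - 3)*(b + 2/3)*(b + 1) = b^3 - 4*b^2/3 - 13*b/3 - 2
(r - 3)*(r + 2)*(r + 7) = r^3 + 6*r^2 - 13*r - 42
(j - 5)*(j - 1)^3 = j^4 - 8*j^3 + 18*j^2 - 16*j + 5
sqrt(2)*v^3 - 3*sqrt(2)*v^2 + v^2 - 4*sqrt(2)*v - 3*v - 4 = (v - 4)*(v + 1)*(sqrt(2)*v + 1)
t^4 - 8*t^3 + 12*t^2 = t^2*(t - 6)*(t - 2)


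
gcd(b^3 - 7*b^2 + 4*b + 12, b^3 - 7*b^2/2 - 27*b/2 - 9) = b^2 - 5*b - 6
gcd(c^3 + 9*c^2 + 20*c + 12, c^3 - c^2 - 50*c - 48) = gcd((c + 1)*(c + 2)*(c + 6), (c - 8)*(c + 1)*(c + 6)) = c^2 + 7*c + 6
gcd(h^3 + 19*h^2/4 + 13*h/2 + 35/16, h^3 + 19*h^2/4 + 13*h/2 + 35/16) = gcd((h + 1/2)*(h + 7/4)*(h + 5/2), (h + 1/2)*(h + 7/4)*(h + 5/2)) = h^3 + 19*h^2/4 + 13*h/2 + 35/16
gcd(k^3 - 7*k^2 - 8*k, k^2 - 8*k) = k^2 - 8*k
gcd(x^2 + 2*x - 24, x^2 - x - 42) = x + 6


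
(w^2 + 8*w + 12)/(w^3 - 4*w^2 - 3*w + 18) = (w + 6)/(w^2 - 6*w + 9)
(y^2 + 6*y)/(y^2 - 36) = y/(y - 6)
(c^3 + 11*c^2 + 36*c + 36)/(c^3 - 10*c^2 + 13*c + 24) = (c^3 + 11*c^2 + 36*c + 36)/(c^3 - 10*c^2 + 13*c + 24)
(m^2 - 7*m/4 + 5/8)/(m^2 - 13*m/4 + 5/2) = (m - 1/2)/(m - 2)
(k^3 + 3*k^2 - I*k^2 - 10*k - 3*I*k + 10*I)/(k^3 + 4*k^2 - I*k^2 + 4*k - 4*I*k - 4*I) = (k^2 + 3*k - 10)/(k^2 + 4*k + 4)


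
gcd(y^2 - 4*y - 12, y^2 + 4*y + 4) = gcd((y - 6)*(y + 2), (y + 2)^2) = y + 2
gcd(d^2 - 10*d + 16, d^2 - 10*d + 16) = d^2 - 10*d + 16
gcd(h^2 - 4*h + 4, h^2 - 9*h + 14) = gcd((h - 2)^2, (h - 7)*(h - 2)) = h - 2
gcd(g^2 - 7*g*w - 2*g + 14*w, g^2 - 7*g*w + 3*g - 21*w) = -g + 7*w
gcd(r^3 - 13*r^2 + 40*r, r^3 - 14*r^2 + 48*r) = r^2 - 8*r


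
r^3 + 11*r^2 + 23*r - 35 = (r - 1)*(r + 5)*(r + 7)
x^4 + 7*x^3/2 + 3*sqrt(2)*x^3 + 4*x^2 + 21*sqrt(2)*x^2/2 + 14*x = x*(x + 7/2)*(x + sqrt(2))*(x + 2*sqrt(2))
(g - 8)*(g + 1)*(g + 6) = g^3 - g^2 - 50*g - 48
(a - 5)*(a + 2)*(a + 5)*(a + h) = a^4 + a^3*h + 2*a^3 + 2*a^2*h - 25*a^2 - 25*a*h - 50*a - 50*h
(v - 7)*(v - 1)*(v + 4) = v^3 - 4*v^2 - 25*v + 28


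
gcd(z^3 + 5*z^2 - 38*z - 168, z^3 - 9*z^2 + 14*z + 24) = z - 6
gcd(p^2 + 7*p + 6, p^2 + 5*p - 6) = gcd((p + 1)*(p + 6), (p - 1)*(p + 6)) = p + 6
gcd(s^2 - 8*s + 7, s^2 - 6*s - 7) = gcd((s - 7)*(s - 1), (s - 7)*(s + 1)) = s - 7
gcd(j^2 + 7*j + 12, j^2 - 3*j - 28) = j + 4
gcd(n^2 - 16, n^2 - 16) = n^2 - 16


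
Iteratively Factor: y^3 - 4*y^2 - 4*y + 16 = (y + 2)*(y^2 - 6*y + 8) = (y - 4)*(y + 2)*(y - 2)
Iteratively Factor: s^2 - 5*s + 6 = (s - 2)*(s - 3)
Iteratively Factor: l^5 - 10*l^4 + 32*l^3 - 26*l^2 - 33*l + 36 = (l - 4)*(l^4 - 6*l^3 + 8*l^2 + 6*l - 9) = (l - 4)*(l + 1)*(l^3 - 7*l^2 + 15*l - 9) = (l - 4)*(l - 1)*(l + 1)*(l^2 - 6*l + 9) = (l - 4)*(l - 3)*(l - 1)*(l + 1)*(l - 3)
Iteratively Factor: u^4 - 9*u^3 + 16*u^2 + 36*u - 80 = (u - 5)*(u^3 - 4*u^2 - 4*u + 16) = (u - 5)*(u + 2)*(u^2 - 6*u + 8) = (u - 5)*(u - 2)*(u + 2)*(u - 4)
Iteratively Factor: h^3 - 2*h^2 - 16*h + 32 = (h - 2)*(h^2 - 16) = (h - 2)*(h + 4)*(h - 4)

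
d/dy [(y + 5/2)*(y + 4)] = 2*y + 13/2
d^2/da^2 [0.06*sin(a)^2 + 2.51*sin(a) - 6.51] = -2.51*sin(a) + 0.12*cos(2*a)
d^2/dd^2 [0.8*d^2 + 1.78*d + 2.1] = 1.60000000000000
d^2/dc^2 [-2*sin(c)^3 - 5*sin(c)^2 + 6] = 18*sin(c)^3 + 20*sin(c)^2 - 12*sin(c) - 10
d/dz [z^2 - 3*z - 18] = 2*z - 3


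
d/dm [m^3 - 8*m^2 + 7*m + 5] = 3*m^2 - 16*m + 7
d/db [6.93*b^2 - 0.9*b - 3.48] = 13.86*b - 0.9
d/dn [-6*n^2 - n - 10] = -12*n - 1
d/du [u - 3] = 1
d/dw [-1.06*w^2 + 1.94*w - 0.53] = 1.94 - 2.12*w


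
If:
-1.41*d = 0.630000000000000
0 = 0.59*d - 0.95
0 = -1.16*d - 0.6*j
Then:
No Solution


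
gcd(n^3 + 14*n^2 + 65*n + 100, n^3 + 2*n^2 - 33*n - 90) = n + 5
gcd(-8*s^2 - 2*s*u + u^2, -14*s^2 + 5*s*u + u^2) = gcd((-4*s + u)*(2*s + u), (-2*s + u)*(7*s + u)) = 1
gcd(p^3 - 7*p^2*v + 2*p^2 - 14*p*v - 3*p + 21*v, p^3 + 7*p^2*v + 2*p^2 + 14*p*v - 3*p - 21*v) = p^2 + 2*p - 3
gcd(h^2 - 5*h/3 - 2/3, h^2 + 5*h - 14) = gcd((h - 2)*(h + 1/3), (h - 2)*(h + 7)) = h - 2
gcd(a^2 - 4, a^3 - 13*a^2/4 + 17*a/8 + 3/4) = a - 2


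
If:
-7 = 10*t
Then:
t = -7/10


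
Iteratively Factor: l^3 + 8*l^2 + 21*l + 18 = (l + 3)*(l^2 + 5*l + 6) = (l + 2)*(l + 3)*(l + 3)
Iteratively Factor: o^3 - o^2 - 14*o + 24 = (o - 3)*(o^2 + 2*o - 8) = (o - 3)*(o - 2)*(o + 4)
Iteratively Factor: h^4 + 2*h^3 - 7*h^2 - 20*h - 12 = (h + 2)*(h^3 - 7*h - 6) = (h - 3)*(h + 2)*(h^2 + 3*h + 2) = (h - 3)*(h + 2)^2*(h + 1)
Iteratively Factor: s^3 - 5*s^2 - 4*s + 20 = (s - 2)*(s^2 - 3*s - 10) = (s - 5)*(s - 2)*(s + 2)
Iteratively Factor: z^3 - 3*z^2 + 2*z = (z - 1)*(z^2 - 2*z) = z*(z - 1)*(z - 2)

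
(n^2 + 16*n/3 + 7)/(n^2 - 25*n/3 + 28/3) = (3*n^2 + 16*n + 21)/(3*n^2 - 25*n + 28)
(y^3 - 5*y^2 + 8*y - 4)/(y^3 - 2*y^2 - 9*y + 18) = (y^2 - 3*y + 2)/(y^2 - 9)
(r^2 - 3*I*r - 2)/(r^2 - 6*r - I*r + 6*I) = (r - 2*I)/(r - 6)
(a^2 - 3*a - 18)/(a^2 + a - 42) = (a + 3)/(a + 7)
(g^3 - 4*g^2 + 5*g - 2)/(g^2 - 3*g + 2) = g - 1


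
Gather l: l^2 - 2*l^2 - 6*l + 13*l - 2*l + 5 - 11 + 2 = -l^2 + 5*l - 4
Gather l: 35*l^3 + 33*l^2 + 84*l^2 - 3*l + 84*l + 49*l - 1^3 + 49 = 35*l^3 + 117*l^2 + 130*l + 48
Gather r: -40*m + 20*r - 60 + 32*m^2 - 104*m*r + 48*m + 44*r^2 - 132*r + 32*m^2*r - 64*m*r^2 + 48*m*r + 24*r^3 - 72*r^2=32*m^2 + 8*m + 24*r^3 + r^2*(-64*m - 28) + r*(32*m^2 - 56*m - 112) - 60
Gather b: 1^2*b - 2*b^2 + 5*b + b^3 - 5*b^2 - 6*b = b^3 - 7*b^2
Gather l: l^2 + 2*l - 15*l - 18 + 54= l^2 - 13*l + 36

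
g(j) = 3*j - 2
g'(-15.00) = 3.00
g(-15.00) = -47.00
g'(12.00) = 3.00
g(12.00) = 34.00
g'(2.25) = 3.00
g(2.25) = 4.75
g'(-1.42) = 3.00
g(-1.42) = -6.26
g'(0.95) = 3.00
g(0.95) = 0.85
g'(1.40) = 3.00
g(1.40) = 2.20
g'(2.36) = 3.00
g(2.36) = 5.08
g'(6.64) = 3.00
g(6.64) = 17.92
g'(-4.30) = 3.00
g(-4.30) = -14.90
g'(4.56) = 3.00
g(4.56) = 11.68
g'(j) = 3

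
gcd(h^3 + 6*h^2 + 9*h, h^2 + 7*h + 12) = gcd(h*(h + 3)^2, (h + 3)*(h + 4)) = h + 3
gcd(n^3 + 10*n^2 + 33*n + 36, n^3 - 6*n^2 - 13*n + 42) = n + 3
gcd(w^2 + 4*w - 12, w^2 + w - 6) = w - 2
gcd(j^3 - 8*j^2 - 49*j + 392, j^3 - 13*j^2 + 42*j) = j - 7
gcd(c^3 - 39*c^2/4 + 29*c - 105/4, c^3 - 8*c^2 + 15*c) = c^2 - 8*c + 15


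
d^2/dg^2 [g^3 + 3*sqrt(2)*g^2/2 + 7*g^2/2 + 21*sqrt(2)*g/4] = 6*g + 3*sqrt(2) + 7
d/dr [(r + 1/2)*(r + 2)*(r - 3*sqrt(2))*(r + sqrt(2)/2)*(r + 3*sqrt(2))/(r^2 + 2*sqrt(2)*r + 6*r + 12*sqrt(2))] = (12*r^6 + 36*sqrt(2)*r^5 + 116*r^5 + 136*r^4 + 341*sqrt(2)*r^4 - 584*r^3 + 268*sqrt(2)*r^3 - 2922*sqrt(2)*r^2 - 784*r^2 - 4248*sqrt(2)*r - 1632*r - 2016 - 648*sqrt(2))/(4*(r^4 + 4*sqrt(2)*r^3 + 12*r^3 + 44*r^2 + 48*sqrt(2)*r^2 + 96*r + 144*sqrt(2)*r + 288))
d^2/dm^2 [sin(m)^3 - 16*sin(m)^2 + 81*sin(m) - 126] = -9*sin(m)^3 + 64*sin(m)^2 - 75*sin(m) - 32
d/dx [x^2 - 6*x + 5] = 2*x - 6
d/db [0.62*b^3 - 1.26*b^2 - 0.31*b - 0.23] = 1.86*b^2 - 2.52*b - 0.31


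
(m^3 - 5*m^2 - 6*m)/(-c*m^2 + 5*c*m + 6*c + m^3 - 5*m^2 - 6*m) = -m/(c - m)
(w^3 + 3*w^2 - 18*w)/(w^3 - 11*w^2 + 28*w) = (w^2 + 3*w - 18)/(w^2 - 11*w + 28)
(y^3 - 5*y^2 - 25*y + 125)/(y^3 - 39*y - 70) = (y^2 - 10*y + 25)/(y^2 - 5*y - 14)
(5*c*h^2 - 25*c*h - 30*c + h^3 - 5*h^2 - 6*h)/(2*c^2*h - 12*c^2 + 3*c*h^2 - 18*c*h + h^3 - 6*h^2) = (5*c*h + 5*c + h^2 + h)/(2*c^2 + 3*c*h + h^2)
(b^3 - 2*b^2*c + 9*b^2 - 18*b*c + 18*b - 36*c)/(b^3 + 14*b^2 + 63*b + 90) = (b - 2*c)/(b + 5)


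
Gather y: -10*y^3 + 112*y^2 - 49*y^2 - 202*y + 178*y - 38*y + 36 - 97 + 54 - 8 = -10*y^3 + 63*y^2 - 62*y - 15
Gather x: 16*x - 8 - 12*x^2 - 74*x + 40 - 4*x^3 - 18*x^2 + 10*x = -4*x^3 - 30*x^2 - 48*x + 32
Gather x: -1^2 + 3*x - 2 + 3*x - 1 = 6*x - 4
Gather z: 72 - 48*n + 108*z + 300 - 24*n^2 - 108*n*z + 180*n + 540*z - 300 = -24*n^2 + 132*n + z*(648 - 108*n) + 72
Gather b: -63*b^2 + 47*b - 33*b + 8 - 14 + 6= -63*b^2 + 14*b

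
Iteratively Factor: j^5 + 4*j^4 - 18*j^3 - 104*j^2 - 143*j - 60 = (j - 5)*(j^4 + 9*j^3 + 27*j^2 + 31*j + 12) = (j - 5)*(j + 1)*(j^3 + 8*j^2 + 19*j + 12) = (j - 5)*(j + 1)^2*(j^2 + 7*j + 12) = (j - 5)*(j + 1)^2*(j + 4)*(j + 3)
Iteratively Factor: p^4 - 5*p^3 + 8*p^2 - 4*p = (p - 2)*(p^3 - 3*p^2 + 2*p) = p*(p - 2)*(p^2 - 3*p + 2) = p*(p - 2)*(p - 1)*(p - 2)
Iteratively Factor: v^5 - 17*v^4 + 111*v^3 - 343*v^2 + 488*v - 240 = (v - 1)*(v^4 - 16*v^3 + 95*v^2 - 248*v + 240) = (v - 3)*(v - 1)*(v^3 - 13*v^2 + 56*v - 80) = (v - 5)*(v - 3)*(v - 1)*(v^2 - 8*v + 16) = (v - 5)*(v - 4)*(v - 3)*(v - 1)*(v - 4)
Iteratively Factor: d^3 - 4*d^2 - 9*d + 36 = (d + 3)*(d^2 - 7*d + 12) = (d - 4)*(d + 3)*(d - 3)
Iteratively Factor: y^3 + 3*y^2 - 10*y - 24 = (y + 4)*(y^2 - y - 6) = (y - 3)*(y + 4)*(y + 2)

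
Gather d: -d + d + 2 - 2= 0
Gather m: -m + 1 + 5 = 6 - m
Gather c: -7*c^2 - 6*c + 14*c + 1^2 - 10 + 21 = -7*c^2 + 8*c + 12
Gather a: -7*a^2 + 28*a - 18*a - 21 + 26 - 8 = -7*a^2 + 10*a - 3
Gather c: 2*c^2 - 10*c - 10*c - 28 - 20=2*c^2 - 20*c - 48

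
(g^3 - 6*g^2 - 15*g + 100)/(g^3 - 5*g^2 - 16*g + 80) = (g - 5)/(g - 4)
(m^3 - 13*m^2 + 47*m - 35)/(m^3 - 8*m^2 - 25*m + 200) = (m^2 - 8*m + 7)/(m^2 - 3*m - 40)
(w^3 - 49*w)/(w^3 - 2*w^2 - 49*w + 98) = w/(w - 2)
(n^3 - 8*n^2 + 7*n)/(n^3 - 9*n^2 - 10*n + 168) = n*(n - 1)/(n^2 - 2*n - 24)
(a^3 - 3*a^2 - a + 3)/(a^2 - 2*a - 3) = a - 1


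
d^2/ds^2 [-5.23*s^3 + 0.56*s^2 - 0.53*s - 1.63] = 1.12 - 31.38*s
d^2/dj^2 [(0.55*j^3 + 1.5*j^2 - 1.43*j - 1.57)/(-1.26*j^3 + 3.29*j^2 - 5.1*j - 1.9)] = (-1.77635683940025e-15*j^7 - 9.32274*j^6 + 34.827408*j^5 + 67.977252*j^4 - 127.103982*j^3 + 33.178902*j^2 - 138.88908*j + 62.75614)/(2.000376*j^9 - 15.669612*j^8 + 65.205378*j^7 - 153.411209*j^6 + 216.66897*j^5 - 121.76493*j^4 - 44.9838*j^3 + 112.6263*j^2 + 55.233*j + 6.859)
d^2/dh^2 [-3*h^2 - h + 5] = -6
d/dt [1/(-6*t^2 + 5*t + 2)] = (12*t - 5)/(-6*t^2 + 5*t + 2)^2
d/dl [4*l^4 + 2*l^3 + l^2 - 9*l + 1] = 16*l^3 + 6*l^2 + 2*l - 9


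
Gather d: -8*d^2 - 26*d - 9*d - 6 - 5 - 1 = -8*d^2 - 35*d - 12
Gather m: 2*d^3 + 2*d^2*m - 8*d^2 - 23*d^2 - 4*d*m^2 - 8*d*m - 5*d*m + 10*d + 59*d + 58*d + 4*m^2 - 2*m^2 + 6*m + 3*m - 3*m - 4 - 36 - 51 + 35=2*d^3 - 31*d^2 + 127*d + m^2*(2 - 4*d) + m*(2*d^2 - 13*d + 6) - 56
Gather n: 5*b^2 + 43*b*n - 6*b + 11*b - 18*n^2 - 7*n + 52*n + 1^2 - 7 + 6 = 5*b^2 + 5*b - 18*n^2 + n*(43*b + 45)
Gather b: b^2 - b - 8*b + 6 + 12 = b^2 - 9*b + 18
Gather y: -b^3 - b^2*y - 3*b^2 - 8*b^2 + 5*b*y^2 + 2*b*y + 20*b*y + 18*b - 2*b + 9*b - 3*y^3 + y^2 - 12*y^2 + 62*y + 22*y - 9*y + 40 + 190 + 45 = -b^3 - 11*b^2 + 25*b - 3*y^3 + y^2*(5*b - 11) + y*(-b^2 + 22*b + 75) + 275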